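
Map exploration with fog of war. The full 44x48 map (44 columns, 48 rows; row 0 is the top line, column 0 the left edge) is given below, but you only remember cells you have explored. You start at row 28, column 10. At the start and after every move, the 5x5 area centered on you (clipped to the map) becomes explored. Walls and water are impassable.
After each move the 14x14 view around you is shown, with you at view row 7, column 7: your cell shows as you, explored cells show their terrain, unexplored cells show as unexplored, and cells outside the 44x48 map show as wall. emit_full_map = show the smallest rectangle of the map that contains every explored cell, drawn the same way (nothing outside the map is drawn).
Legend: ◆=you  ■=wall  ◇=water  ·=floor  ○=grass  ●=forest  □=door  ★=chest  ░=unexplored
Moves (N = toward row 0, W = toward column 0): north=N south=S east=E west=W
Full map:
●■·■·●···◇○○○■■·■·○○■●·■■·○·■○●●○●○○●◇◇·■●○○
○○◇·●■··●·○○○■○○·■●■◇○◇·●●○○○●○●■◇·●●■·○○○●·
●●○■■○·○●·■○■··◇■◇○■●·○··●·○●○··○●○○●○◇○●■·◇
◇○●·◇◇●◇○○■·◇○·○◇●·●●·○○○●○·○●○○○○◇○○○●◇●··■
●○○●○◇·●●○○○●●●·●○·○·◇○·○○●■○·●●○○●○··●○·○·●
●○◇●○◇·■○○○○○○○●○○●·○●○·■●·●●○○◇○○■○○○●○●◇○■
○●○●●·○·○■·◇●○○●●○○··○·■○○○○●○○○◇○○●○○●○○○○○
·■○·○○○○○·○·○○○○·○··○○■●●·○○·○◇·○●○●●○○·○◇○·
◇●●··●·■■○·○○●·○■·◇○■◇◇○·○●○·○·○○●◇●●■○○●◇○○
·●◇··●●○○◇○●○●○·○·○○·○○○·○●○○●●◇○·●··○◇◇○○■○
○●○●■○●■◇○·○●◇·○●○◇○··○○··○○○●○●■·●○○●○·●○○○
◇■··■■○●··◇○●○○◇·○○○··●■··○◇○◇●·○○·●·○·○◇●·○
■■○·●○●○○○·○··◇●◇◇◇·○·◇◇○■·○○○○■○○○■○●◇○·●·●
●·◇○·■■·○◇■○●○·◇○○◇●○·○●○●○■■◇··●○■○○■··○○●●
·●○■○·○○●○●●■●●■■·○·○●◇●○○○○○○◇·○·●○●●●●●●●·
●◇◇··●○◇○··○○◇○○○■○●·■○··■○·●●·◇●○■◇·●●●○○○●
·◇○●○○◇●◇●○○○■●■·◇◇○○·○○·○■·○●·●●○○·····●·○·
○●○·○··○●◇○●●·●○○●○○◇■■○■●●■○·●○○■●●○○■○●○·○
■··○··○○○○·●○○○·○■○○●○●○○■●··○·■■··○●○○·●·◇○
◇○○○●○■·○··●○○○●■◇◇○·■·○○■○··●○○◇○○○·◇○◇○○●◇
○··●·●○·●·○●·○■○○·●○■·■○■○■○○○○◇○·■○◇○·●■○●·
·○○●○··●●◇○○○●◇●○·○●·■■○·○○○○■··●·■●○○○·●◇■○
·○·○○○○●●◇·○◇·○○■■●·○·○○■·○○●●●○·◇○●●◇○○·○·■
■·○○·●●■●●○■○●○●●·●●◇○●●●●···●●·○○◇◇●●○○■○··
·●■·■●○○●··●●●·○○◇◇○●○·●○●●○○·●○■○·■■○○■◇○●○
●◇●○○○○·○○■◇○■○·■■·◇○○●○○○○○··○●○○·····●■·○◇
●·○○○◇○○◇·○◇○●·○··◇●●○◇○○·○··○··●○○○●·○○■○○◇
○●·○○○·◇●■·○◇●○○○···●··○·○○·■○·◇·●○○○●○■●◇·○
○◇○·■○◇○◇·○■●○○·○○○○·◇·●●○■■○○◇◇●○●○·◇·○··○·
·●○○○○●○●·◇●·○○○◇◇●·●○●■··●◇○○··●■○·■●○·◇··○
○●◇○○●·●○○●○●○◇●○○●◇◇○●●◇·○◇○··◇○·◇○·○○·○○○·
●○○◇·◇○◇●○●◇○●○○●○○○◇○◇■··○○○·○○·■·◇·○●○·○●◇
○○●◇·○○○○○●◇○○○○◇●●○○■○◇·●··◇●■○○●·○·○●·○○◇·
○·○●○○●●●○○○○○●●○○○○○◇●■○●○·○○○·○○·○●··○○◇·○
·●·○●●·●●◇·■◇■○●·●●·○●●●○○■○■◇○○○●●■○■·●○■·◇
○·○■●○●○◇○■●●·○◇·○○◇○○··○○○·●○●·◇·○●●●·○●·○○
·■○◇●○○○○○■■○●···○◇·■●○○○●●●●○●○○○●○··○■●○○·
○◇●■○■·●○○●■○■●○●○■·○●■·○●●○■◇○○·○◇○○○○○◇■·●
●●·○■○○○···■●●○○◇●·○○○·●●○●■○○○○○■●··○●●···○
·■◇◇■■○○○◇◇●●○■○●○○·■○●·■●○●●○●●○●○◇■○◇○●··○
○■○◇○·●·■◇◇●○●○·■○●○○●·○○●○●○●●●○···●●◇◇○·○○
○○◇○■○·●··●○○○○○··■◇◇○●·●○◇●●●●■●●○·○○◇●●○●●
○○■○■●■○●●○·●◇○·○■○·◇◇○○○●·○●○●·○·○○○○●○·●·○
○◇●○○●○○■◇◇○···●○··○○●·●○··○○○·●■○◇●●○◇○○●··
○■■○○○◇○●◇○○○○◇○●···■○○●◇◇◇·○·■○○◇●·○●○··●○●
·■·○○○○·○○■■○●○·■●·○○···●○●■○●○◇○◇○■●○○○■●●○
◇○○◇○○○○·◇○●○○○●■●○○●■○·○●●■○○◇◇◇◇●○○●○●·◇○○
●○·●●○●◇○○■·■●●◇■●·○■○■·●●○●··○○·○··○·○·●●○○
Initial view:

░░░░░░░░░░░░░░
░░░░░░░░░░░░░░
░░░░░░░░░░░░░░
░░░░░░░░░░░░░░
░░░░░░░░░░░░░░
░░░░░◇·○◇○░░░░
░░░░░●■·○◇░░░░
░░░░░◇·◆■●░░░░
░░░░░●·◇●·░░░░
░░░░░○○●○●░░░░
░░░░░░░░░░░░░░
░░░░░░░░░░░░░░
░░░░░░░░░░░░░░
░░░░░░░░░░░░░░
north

░░░░░░░░░░░░░░
░░░░░░░░░░░░░░
░░░░░░░░░░░░░░
░░░░░░░░░░░░░░
░░░░░░░░░░░░░░
░░░░░○○■◇○░░░░
░░░░░◇·○◇○░░░░
░░░░░●■◆○◇░░░░
░░░░░◇·○■●░░░░
░░░░░●·◇●·░░░░
░░░░░○○●○●░░░░
░░░░░░░░░░░░░░
░░░░░░░░░░░░░░
░░░░░░░░░░░░░░

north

░░░░░░░░░░░░░░
░░░░░░░░░░░░░░
░░░░░░░░░░░░░░
░░░░░░░░░░░░░░
░░░░░░░░░░░░░░
░░░░░●··●●░░░░
░░░░░○○■◇○░░░░
░░░░░◇·◆◇○░░░░
░░░░░●■·○◇░░░░
░░░░░◇·○■●░░░░
░░░░░●·◇●·░░░░
░░░░░○○●○●░░░░
░░░░░░░░░░░░░░
░░░░░░░░░░░░░░

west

░░░░░░░░░░░░░░
░░░░░░░░░░░░░░
░░░░░░░░░░░░░░
░░░░░░░░░░░░░░
░░░░░░░░░░░░░░
░░░░░○●··●●░░░
░░░░░·○○■◇○░░░
░░░░░○◇◆○◇○░░░
░░░░░◇●■·○◇░░░
░░░░░○◇·○■●░░░
░░░░░░●·◇●·░░░
░░░░░░○○●○●░░░
░░░░░░░░░░░░░░
░░░░░░░░░░░░░░

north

░░░░░░░░░░░░░░
░░░░░░░░░░░░░░
░░░░░░░░░░░░░░
░░░░░░░░░░░░░░
░░░░░░░░░░░░░░
░░░░░■●●○■░░░░
░░░░░○●··●●░░░
░░░░░·○◆■◇○░░░
░░░░░○◇·○◇○░░░
░░░░░◇●■·○◇░░░
░░░░░○◇·○■●░░░
░░░░░░●·◇●·░░░
░░░░░░○○●○●░░░
░░░░░░░░░░░░░░

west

░░░░░░░░░░░░░░
░░░░░░░░░░░░░░
░░░░░░░░░░░░░░
░░░░░░░░░░░░░░
░░░░░░░░░░░░░░
░░░░░●■●●○■░░░
░░░░░○○●··●●░░
░░░░░○·◆○■◇○░░
░░░░░○○◇·○◇○░░
░░░░░·◇●■·○◇░░
░░░░░░○◇·○■●░░
░░░░░░░●·◇●·░░
░░░░░░░○○●○●░░
░░░░░░░░░░░░░░

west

░░░░░░░░░░░░░░
░░░░░░░░░░░░░░
░░░░░░░░░░░░░░
░░░░░░░░░░░░░░
░░░░░░░░░░░░░░
░░░░░●●■●●○■░░
░░░░░●○○●··●●░
░░░░░○○◆○○■◇○░
░░░░░◇○○◇·○◇○░
░░░░░○·◇●■·○◇░
░░░░░░░○◇·○■●░
░░░░░░░░●·◇●·░
░░░░░░░░○○●○●░
░░░░░░░░░░░░░░

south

░░░░░░░░░░░░░░
░░░░░░░░░░░░░░
░░░░░░░░░░░░░░
░░░░░░░░░░░░░░
░░░░░●●■●●○■░░
░░░░░●○○●··●●░
░░░░░○○·○○■◇○░
░░░░░◇○◆◇·○◇○░
░░░░░○·◇●■·○◇░
░░░░░○◇○◇·○■●░
░░░░░░░░●·◇●·░
░░░░░░░░○○●○●░
░░░░░░░░░░░░░░
░░░░░░░░░░░░░░

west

■░░░░░░░░░░░░░
■░░░░░░░░░░░░░
■░░░░░░░░░░░░░
■░░░░░░░░░░░░░
■░░░░░●●■●●○■░
■░░░░■●○○●··●●
■░░░░○○○·○○■◇○
■░░░░○◇◆○◇·○◇○
■░░░░○○·◇●■·○◇
■░░░░■○◇○◇·○■●
■░░░░░░░░●·◇●·
■░░░░░░░░○○●○●
■░░░░░░░░░░░░░
■░░░░░░░░░░░░░

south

■░░░░░░░░░░░░░
■░░░░░░░░░░░░░
■░░░░░░░░░░░░░
■░░░░░●●■●●○■░
■░░░░■●○○●··●●
■░░░░○○○·○○■◇○
■░░░░○◇○○◇·○◇○
■░░░░○○◆◇●■·○◇
■░░░░■○◇○◇·○■●
■░░░░○○●○●·◇●·
■░░░░░░░░○○●○●
■░░░░░░░░░░░░░
■░░░░░░░░░░░░░
■░░░░░░░░░░░░░

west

■■░░░░░░░░░░░░
■■░░░░░░░░░░░░
■■░░░░░░░░░░░░
■■░░░░░●●■●●○■
■■░░░░■●○○●··●
■■░░░○○○○·○○■◇
■■░░░○○◇○○◇·○◇
■■░░░○○◆·◇●■·○
■■░░░·■○◇○◇·○■
■■░░░○○○●○●·◇●
■■░░░░░░░░○○●○
■■░░░░░░░░░░░░
■■░░░░░░░░░░░░
■■░░░░░░░░░░░░

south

■■░░░░░░░░░░░░
■■░░░░░░░░░░░░
■■░░░░░●●■●●○■
■■░░░░■●○○●··●
■■░░░○○○○·○○■◇
■■░░░○○◇○○◇·○◇
■■░░░○○○·◇●■·○
■■░░░·■◆◇○◇·○■
■■░░░○○○●○●·◇●
■■░░░○○●·●○○●○
■■░░░░░░░░░░░░
■■░░░░░░░░░░░░
■■░░░░░░░░░░░░
■■░░░░░░░░░░░░

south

■■░░░░░░░░░░░░
■■░░░░░●●■●●○■
■■░░░░■●○○●··●
■■░░░○○○○·○○■◇
■■░░░○○◇○○◇·○◇
■■░░░○○○·◇●■·○
■■░░░·■○◇○◇·○■
■■░░░○○◆●○●·◇●
■■░░░○○●·●○○●○
■■░░░◇·◇○◇░░░░
■■░░░░░░░░░░░░
■■░░░░░░░░░░░░
■■░░░░░░░░░░░░
■■░░░░░░░░░░░░

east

■░░░░░░░░░░░░░
■░░░░░●●■●●○■░
■░░░░■●○○●··●●
■░░░○○○○·○○■◇○
■░░░○○◇○○◇·○◇○
■░░░○○○·◇●■·○◇
■░░░·■○◇○◇·○■●
■░░░○○○◆○●·◇●·
■░░░○○●·●○○●○●
■░░░◇·◇○◇●░░░░
■░░░░░░░░░░░░░
■░░░░░░░░░░░░░
■░░░░░░░░░░░░░
■░░░░░░░░░░░░░

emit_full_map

░░●●■●●○■░
░■●○○●··●●
○○○○·○○■◇○
○○◇○○◇·○◇○
○○○·◇●■·○◇
·■○◇○◇·○■●
○○○◆○●·◇●·
○○●·●○○●○●
◇·◇○◇●░░░░

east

░░░░░░░░░░░░░░
░░░░░●●■●●○■░░
░░░░■●○○●··●●░
░░░○○○○·○○■◇○░
░░░○○◇○○◇·○◇○░
░░░○○○·◇●■·○◇░
░░░·■○◇○◇·○■●░
░░░○○○●◆●·◇●·░
░░░○○●·●○○●○●░
░░░◇·◇○◇●○░░░░
░░░░░░░░░░░░░░
░░░░░░░░░░░░░░
░░░░░░░░░░░░░░
░░░░░░░░░░░░░░

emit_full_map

░░●●■●●○■░
░■●○○●··●●
○○○○·○○■◇○
○○◇○○◇·○◇○
○○○·◇●■·○◇
·■○◇○◇·○■●
○○○●◆●·◇●·
○○●·●○○●○●
◇·◇○◇●○░░░


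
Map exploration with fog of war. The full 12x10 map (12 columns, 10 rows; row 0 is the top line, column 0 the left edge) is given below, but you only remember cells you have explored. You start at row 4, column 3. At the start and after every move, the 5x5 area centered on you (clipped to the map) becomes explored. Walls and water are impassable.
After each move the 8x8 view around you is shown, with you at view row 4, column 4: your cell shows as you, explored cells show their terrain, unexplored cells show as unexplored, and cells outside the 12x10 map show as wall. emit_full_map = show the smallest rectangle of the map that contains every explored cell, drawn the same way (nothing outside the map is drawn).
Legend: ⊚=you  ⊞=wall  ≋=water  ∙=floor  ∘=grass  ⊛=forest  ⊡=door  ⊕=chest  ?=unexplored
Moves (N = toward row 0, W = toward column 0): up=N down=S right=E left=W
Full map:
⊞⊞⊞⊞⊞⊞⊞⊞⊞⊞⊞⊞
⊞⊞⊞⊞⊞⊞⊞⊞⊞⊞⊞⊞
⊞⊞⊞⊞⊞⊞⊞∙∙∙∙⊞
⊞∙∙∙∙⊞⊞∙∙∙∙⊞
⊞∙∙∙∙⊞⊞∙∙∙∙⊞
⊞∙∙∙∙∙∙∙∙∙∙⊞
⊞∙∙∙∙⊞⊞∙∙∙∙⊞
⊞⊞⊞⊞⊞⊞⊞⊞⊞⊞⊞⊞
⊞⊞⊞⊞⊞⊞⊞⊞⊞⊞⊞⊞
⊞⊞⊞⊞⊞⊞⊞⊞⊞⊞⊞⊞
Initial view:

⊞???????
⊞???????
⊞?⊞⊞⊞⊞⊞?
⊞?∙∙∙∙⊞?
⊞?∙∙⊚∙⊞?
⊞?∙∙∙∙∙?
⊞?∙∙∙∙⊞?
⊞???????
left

⊞⊞??????
⊞⊞??????
⊞⊞⊞⊞⊞⊞⊞⊞
⊞⊞⊞∙∙∙∙⊞
⊞⊞⊞∙⊚∙∙⊞
⊞⊞⊞∙∙∙∙∙
⊞⊞⊞∙∙∙∙⊞
⊞⊞??????

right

⊞???????
⊞???????
⊞⊞⊞⊞⊞⊞⊞?
⊞⊞∙∙∙∙⊞?
⊞⊞∙∙⊚∙⊞?
⊞⊞∙∙∙∙∙?
⊞⊞∙∙∙∙⊞?
⊞???????

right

????????
????????
⊞⊞⊞⊞⊞⊞⊞?
⊞∙∙∙∙⊞⊞?
⊞∙∙∙⊚⊞⊞?
⊞∙∙∙∙∙∙?
⊞∙∙∙∙⊞⊞?
????????

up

⊞⊞⊞⊞⊞⊞⊞⊞
????????
??⊞⊞⊞⊞⊞?
⊞⊞⊞⊞⊞⊞⊞?
⊞∙∙∙⊚⊞⊞?
⊞∙∙∙∙⊞⊞?
⊞∙∙∙∙∙∙?
⊞∙∙∙∙⊞⊞?

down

????????
??⊞⊞⊞⊞⊞?
⊞⊞⊞⊞⊞⊞⊞?
⊞∙∙∙∙⊞⊞?
⊞∙∙∙⊚⊞⊞?
⊞∙∙∙∙∙∙?
⊞∙∙∙∙⊞⊞?
????????

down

??⊞⊞⊞⊞⊞?
⊞⊞⊞⊞⊞⊞⊞?
⊞∙∙∙∙⊞⊞?
⊞∙∙∙∙⊞⊞?
⊞∙∙∙⊚∙∙?
⊞∙∙∙∙⊞⊞?
??⊞⊞⊞⊞⊞?
????????

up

????????
??⊞⊞⊞⊞⊞?
⊞⊞⊞⊞⊞⊞⊞?
⊞∙∙∙∙⊞⊞?
⊞∙∙∙⊚⊞⊞?
⊞∙∙∙∙∙∙?
⊞∙∙∙∙⊞⊞?
??⊞⊞⊞⊞⊞?

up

⊞⊞⊞⊞⊞⊞⊞⊞
????????
??⊞⊞⊞⊞⊞?
⊞⊞⊞⊞⊞⊞⊞?
⊞∙∙∙⊚⊞⊞?
⊞∙∙∙∙⊞⊞?
⊞∙∙∙∙∙∙?
⊞∙∙∙∙⊞⊞?

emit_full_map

??⊞⊞⊞⊞⊞
⊞⊞⊞⊞⊞⊞⊞
⊞∙∙∙⊚⊞⊞
⊞∙∙∙∙⊞⊞
⊞∙∙∙∙∙∙
⊞∙∙∙∙⊞⊞
??⊞⊞⊞⊞⊞


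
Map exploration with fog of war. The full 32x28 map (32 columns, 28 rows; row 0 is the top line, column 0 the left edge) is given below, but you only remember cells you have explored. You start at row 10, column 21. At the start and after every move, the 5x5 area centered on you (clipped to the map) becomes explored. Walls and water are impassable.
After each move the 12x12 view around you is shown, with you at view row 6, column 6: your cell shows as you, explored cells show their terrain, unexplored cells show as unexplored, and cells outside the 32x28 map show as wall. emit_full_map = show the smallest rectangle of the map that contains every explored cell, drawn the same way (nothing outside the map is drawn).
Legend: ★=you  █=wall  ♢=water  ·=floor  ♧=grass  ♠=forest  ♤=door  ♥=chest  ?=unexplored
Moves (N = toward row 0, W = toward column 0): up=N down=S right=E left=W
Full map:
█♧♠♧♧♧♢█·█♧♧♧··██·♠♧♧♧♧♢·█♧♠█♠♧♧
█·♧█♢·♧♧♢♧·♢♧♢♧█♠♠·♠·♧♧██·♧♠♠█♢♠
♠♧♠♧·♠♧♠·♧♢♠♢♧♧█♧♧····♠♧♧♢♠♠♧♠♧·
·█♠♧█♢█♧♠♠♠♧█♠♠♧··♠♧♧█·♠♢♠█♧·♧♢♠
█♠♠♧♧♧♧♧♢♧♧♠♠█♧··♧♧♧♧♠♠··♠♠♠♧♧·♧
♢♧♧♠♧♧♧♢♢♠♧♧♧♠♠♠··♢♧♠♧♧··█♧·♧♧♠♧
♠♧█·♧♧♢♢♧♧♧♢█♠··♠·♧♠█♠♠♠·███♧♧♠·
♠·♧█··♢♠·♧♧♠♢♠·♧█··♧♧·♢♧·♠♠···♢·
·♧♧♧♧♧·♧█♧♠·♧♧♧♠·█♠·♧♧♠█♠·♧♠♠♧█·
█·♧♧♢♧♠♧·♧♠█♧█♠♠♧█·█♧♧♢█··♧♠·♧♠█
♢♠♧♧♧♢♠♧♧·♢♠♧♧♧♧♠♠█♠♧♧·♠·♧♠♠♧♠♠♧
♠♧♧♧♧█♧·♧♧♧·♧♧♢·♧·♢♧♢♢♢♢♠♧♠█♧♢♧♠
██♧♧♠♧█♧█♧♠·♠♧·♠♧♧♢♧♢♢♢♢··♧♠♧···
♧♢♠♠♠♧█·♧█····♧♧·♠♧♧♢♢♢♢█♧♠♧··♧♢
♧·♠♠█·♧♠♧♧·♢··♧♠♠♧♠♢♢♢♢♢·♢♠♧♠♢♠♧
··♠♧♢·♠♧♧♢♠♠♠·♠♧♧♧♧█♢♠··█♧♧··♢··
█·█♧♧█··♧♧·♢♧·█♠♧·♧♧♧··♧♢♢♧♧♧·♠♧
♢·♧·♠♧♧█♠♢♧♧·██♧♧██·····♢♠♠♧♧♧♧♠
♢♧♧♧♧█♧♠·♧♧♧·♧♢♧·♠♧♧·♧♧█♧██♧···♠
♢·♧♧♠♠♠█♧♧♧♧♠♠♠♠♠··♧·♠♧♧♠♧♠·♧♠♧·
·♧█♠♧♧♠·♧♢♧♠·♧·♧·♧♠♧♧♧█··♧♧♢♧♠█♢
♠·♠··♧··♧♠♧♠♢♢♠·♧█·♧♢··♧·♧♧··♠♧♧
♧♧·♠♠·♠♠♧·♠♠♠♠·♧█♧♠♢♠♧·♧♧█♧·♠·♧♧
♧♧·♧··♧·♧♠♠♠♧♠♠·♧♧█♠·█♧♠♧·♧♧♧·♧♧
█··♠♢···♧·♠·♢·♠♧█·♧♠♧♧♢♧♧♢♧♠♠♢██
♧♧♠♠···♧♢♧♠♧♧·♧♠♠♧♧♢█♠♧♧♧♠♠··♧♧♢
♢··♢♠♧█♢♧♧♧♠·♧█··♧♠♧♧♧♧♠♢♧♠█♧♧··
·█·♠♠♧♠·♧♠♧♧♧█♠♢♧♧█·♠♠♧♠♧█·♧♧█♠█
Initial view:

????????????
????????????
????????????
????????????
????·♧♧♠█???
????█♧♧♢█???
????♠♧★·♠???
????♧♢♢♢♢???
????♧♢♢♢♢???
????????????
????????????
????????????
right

????????????
????????????
????????????
????????????
???·♧♧♠█♠???
???█♧♧♢█·???
???♠♧♧★♠·???
???♧♢♢♢♢♠???
???♧♢♢♢♢·???
????????????
????????????
????????????

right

????????????
????????????
????????????
????????????
??·♧♧♠█♠·???
??█♧♧♢█··???
??♠♧♧·★·♧???
??♧♢♢♢♢♠♧???
??♧♢♢♢♢··???
????????????
????????????
????????????

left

????????????
????????????
????????????
????????????
???·♧♧♠█♠·??
???█♧♧♢█··??
???♠♧♧★♠·♧??
???♧♢♢♢♢♠♧??
???♧♢♢♢♢··??
????????????
????????????
????????????

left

????????????
????????????
????????????
????????????
????·♧♧♠█♠·?
????█♧♧♢█··?
????♠♧★·♠·♧?
????♧♢♢♢♢♠♧?
????♧♢♢♢♢··?
????????????
????????????
????????????

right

????????????
????????????
????????????
????????????
???·♧♧♠█♠·??
???█♧♧♢█··??
???♠♧♧★♠·♧??
???♧♢♢♢♢♠♧??
???♧♢♢♢♢··??
????????????
????????????
????????????

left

????????????
????????????
????????????
????????????
????·♧♧♠█♠·?
????█♧♧♢█··?
????♠♧★·♠·♧?
????♧♢♢♢♢♠♧?
????♧♢♢♢♢··?
????????????
????????????
????????????

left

????????????
????????????
????????????
????????????
????♠·♧♧♠█♠·
????·█♧♧♢█··
????█♠★♧·♠·♧
????♢♧♢♢♢♢♠♧
????♢♧♢♢♢♢··
????????????
????????????
????????????

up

????????????
????????????
????????????
????????????
????·♧♧·♢???
????♠·♧♧♠█♠·
????·█★♧♢█··
????█♠♧♧·♠·♧
????♢♧♢♢♢♢♠♧
????♢♧♢♢♢♢··
????????????
????????????

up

????????????
????????????
????????????
????????????
????♧♠█♠♠???
????·♧♧·♢???
????♠·★♧♠█♠·
????·█♧♧♢█··
????█♠♧♧·♠·♧
????♢♧♢♢♢♢♠♧
????♢♧♢♢♢♢··
????????????

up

????????????
????????????
????????????
????????????
????♢♧♠♧♧???
????♧♠█♠♠???
????·♧★·♢???
????♠·♧♧♠█♠·
????·█♧♧♢█··
????█♠♧♧·♠·♧
????♢♧♢♢♢♢♠♧
????♢♧♢♢♢♢··

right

????????????
????????????
????????????
????????????
???♢♧♠♧♧·???
???♧♠█♠♠♠???
???·♧♧★♢♧???
???♠·♧♧♠█♠·?
???·█♧♧♢█··?
???█♠♧♧·♠·♧?
???♢♧♢♢♢♢♠♧?
???♢♧♢♢♢♢··?

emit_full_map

♢♧♠♧♧·??
♧♠█♠♠♠??
·♧♧★♢♧??
♠·♧♧♠█♠·
·█♧♧♢█··
█♠♧♧·♠·♧
♢♧♢♢♢♢♠♧
♢♧♢♢♢♢··

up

????????????
????????????
????????????
????????????
????♧♧♠♠·???
???♢♧♠♧♧·???
???♧♠█★♠♠???
???·♧♧·♢♧???
???♠·♧♧♠█♠·?
???·█♧♧♢█··?
???█♠♧♧·♠·♧?
???♢♧♢♢♢♢♠♧?

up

████████████
????????????
????????????
????????????
????♧♧█·♠???
????♧♧♠♠·???
???♢♧♠★♧·???
???♧♠█♠♠♠???
???·♧♧·♢♧???
???♠·♧♧♠█♠·?
???·█♧♧♢█··?
???█♠♧♧·♠·♧?

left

████████████
????????????
????????????
????????????
????♠♧♧█·♠??
????♧♧♧♠♠·??
????♢♧★♧♧·??
????♧♠█♠♠♠??
????·♧♧·♢♧??
????♠·♧♧♠█♠·
????·█♧♧♢█··
????█♠♧♧·♠·♧

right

████████████
????????????
????????????
????????????
???♠♧♧█·♠???
???♧♧♧♠♠·???
???♢♧♠★♧·???
???♧♠█♠♠♠???
???·♧♧·♢♧???
???♠·♧♧♠█♠·?
???·█♧♧♢█··?
???█♠♧♧·♠·♧?

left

████████████
????????????
????????????
????????????
????♠♧♧█·♠??
????♧♧♧♠♠·??
????♢♧★♧♧·??
????♧♠█♠♠♠??
????·♧♧·♢♧??
????♠·♧♧♠█♠·
????·█♧♧♢█··
????█♠♧♧·♠·♧

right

████████████
????????????
????????????
????????????
???♠♧♧█·♠???
???♧♧♧♠♠·???
???♢♧♠★♧·???
???♧♠█♠♠♠???
???·♧♧·♢♧???
???♠·♧♧♠█♠·?
???·█♧♧♢█··?
???█♠♧♧·♠·♧?

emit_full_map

♠♧♧█·♠??
♧♧♧♠♠·??
♢♧♠★♧·??
♧♠█♠♠♠??
·♧♧·♢♧??
♠·♧♧♠█♠·
·█♧♧♢█··
█♠♧♧·♠·♧
♢♧♢♢♢♢♠♧
♢♧♢♢♢♢··


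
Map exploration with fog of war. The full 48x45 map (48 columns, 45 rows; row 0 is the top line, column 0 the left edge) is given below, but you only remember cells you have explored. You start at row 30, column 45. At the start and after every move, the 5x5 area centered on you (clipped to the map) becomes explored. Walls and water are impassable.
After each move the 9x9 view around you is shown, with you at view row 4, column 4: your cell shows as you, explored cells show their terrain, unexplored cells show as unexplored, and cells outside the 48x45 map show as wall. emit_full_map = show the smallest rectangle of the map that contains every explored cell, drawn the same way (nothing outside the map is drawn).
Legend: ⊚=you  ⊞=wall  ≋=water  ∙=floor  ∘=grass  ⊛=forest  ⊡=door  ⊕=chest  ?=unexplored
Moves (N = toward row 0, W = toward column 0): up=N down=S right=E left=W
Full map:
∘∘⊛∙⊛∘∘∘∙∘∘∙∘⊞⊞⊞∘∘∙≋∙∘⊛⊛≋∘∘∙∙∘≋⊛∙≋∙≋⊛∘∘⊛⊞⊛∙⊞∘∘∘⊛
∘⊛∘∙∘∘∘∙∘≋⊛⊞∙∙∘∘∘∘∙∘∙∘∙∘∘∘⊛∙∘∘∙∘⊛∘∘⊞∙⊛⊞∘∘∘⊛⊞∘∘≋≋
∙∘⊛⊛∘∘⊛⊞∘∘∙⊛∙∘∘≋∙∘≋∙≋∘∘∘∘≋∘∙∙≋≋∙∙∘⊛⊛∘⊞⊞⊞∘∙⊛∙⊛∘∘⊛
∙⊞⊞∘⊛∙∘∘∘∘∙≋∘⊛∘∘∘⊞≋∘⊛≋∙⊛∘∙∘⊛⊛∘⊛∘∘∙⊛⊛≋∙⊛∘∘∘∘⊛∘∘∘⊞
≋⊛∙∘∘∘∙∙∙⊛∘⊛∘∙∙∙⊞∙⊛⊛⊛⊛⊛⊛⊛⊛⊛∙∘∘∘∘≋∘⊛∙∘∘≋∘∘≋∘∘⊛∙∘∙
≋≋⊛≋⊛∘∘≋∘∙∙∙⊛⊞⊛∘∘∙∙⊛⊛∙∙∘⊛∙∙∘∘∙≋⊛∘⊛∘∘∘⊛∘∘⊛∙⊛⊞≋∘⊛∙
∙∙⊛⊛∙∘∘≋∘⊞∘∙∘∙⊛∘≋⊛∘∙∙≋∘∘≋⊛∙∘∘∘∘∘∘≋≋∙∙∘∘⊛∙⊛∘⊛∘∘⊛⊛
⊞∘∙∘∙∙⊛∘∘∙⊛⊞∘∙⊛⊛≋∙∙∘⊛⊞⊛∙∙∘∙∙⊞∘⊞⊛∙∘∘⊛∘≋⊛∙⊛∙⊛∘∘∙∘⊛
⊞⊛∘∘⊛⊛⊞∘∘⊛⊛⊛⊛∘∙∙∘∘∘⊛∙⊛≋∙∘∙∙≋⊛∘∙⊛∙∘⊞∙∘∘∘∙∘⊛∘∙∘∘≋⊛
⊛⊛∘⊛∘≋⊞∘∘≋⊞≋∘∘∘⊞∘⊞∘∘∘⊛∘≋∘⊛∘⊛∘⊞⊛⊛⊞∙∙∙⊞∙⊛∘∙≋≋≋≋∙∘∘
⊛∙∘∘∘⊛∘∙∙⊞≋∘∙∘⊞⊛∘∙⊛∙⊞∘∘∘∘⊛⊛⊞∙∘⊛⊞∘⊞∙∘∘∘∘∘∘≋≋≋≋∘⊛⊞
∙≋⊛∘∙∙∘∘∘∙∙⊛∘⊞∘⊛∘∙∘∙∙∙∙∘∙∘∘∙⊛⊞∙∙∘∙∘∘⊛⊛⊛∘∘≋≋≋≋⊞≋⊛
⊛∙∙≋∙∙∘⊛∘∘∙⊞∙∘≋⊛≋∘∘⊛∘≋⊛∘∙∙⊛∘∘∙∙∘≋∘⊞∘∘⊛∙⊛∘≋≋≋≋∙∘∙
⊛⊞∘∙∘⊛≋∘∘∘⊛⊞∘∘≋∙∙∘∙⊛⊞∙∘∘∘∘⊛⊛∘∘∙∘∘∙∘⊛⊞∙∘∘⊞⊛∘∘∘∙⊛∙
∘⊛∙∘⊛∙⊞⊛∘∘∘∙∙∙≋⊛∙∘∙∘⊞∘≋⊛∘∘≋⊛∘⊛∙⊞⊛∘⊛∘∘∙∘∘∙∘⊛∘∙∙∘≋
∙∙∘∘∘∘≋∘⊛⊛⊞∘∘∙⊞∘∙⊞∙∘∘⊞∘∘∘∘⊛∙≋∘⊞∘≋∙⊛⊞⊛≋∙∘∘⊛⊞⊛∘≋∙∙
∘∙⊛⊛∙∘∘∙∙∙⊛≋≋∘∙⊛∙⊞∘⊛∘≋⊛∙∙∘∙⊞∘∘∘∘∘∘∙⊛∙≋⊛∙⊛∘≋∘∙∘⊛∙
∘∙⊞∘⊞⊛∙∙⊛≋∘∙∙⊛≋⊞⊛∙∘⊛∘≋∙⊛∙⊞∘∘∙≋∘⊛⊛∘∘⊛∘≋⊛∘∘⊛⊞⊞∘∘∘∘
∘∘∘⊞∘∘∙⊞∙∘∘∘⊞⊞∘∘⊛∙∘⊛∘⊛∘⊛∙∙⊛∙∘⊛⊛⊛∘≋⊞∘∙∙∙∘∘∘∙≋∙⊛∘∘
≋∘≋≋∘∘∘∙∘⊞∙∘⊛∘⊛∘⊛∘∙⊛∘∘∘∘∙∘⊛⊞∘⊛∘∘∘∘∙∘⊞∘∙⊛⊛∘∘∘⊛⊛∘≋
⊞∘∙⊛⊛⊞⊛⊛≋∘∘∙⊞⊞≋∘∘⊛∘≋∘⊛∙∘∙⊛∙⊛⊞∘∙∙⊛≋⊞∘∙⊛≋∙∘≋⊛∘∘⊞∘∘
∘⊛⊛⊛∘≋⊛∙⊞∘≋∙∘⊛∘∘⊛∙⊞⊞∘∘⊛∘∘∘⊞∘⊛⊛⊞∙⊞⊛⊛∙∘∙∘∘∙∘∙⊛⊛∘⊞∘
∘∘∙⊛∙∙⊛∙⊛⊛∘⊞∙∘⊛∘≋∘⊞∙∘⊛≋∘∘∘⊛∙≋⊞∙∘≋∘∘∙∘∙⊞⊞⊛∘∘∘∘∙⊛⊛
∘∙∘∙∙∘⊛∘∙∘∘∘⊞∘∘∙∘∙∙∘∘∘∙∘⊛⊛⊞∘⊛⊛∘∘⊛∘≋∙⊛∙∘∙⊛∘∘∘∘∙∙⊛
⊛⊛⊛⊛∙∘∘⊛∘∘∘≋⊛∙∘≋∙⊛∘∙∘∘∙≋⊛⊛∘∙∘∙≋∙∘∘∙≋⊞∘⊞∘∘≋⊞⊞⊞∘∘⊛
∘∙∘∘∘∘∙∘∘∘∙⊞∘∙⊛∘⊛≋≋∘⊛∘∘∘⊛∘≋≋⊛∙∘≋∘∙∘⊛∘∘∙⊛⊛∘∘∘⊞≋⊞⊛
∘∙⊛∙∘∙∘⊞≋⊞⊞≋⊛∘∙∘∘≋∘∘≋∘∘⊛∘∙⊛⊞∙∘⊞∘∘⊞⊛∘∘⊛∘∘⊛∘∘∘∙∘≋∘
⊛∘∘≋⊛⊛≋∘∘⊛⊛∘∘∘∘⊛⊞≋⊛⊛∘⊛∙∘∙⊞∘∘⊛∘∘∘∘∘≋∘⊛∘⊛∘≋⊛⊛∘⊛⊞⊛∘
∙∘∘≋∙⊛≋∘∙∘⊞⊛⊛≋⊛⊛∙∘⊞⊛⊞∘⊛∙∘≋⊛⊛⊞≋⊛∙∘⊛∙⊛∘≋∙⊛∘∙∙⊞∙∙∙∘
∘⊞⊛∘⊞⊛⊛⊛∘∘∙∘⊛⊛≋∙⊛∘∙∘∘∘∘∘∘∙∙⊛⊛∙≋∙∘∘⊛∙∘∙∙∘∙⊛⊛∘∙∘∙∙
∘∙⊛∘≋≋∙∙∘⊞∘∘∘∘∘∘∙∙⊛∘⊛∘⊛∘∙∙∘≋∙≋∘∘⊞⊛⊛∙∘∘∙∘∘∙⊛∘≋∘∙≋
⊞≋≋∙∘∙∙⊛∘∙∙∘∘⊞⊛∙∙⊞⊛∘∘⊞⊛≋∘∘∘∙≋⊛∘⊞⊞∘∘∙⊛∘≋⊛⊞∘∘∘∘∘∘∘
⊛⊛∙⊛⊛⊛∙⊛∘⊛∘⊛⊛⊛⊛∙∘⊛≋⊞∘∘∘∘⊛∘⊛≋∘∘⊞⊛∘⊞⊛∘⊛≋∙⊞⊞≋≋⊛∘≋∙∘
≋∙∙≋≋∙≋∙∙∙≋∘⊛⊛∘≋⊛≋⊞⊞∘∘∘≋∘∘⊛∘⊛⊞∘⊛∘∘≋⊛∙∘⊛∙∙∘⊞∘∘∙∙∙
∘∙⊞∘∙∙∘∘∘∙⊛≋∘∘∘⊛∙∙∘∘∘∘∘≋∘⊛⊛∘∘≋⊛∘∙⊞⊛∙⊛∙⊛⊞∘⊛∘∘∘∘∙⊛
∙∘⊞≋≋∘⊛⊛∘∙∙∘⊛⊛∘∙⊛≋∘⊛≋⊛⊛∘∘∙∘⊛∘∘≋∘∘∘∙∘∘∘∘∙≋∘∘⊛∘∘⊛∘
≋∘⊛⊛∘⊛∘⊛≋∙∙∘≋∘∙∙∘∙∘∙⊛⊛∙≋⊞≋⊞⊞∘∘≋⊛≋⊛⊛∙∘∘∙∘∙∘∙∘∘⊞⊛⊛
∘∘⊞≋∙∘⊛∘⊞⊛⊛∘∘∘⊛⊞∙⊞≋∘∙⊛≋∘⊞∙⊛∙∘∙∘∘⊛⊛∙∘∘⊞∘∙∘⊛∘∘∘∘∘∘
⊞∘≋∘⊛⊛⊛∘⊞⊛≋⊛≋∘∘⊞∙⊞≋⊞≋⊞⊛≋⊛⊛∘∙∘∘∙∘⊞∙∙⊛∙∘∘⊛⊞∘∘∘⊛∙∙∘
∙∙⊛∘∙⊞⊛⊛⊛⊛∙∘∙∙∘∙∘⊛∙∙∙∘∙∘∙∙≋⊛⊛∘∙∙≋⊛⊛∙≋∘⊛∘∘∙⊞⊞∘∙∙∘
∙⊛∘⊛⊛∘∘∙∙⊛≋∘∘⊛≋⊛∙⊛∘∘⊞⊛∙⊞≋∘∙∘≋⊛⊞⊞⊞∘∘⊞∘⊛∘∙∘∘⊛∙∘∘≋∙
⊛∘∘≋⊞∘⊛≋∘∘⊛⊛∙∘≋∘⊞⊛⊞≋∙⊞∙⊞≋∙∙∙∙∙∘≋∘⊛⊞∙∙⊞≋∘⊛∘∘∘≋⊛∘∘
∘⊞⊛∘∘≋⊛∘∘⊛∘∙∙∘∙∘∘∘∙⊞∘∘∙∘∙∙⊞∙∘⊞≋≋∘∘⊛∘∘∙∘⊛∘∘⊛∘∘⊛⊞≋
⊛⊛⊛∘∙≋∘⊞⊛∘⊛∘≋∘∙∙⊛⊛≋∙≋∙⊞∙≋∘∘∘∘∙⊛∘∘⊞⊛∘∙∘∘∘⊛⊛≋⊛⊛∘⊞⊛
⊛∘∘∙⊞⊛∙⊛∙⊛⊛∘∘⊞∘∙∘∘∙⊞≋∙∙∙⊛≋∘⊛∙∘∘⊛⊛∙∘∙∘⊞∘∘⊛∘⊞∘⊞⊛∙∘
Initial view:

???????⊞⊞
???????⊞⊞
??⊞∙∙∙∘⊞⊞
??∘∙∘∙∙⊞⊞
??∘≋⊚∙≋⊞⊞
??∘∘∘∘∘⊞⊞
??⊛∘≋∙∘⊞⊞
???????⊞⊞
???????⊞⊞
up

???????⊞⊞
???????⊞⊞
??∘⊛⊞⊛∘⊞⊞
??⊞∙∙∙∘⊞⊞
??∘∙⊚∙∙⊞⊞
??∘≋∘∙≋⊞⊞
??∘∘∘∘∘⊞⊞
??⊛∘≋∙∘⊞⊞
???????⊞⊞

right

??????⊞⊞⊞
??????⊞⊞⊞
?∘⊛⊞⊛∘⊞⊞⊞
?⊞∙∙∙∘⊞⊞⊞
?∘∙∘⊚∙⊞⊞⊞
?∘≋∘∙≋⊞⊞⊞
?∘∘∘∘∘⊞⊞⊞
?⊛∘≋∙∘⊞⊞⊞
??????⊞⊞⊞

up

??????⊞⊞⊞
??????⊞⊞⊞
??∙∘≋∘⊞⊞⊞
?∘⊛⊞⊛∘⊞⊞⊞
?⊞∙∙⊚∘⊞⊞⊞
?∘∙∘∙∙⊞⊞⊞
?∘≋∘∙≋⊞⊞⊞
?∘∘∘∘∘⊞⊞⊞
?⊛∘≋∙∘⊞⊞⊞

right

?????⊞⊞⊞⊞
?????⊞⊞⊞⊞
?∙∘≋∘⊞⊞⊞⊞
∘⊛⊞⊛∘⊞⊞⊞⊞
⊞∙∙∙⊚⊞⊞⊞⊞
∘∙∘∙∙⊞⊞⊞⊞
∘≋∘∙≋⊞⊞⊞⊞
∘∘∘∘∘⊞⊞⊞⊞
⊛∘≋∙∘⊞⊞⊞⊞

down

?????⊞⊞⊞⊞
?∙∘≋∘⊞⊞⊞⊞
∘⊛⊞⊛∘⊞⊞⊞⊞
⊞∙∙∙∘⊞⊞⊞⊞
∘∙∘∙⊚⊞⊞⊞⊞
∘≋∘∙≋⊞⊞⊞⊞
∘∘∘∘∘⊞⊞⊞⊞
⊛∘≋∙∘⊞⊞⊞⊞
?????⊞⊞⊞⊞

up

?????⊞⊞⊞⊞
?????⊞⊞⊞⊞
?∙∘≋∘⊞⊞⊞⊞
∘⊛⊞⊛∘⊞⊞⊞⊞
⊞∙∙∙⊚⊞⊞⊞⊞
∘∙∘∙∙⊞⊞⊞⊞
∘≋∘∙≋⊞⊞⊞⊞
∘∘∘∘∘⊞⊞⊞⊞
⊛∘≋∙∘⊞⊞⊞⊞

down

?????⊞⊞⊞⊞
?∙∘≋∘⊞⊞⊞⊞
∘⊛⊞⊛∘⊞⊞⊞⊞
⊞∙∙∙∘⊞⊞⊞⊞
∘∙∘∙⊚⊞⊞⊞⊞
∘≋∘∙≋⊞⊞⊞⊞
∘∘∘∘∘⊞⊞⊞⊞
⊛∘≋∙∘⊞⊞⊞⊞
?????⊞⊞⊞⊞

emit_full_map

?∙∘≋∘
∘⊛⊞⊛∘
⊞∙∙∙∘
∘∙∘∙⊚
∘≋∘∙≋
∘∘∘∘∘
⊛∘≋∙∘


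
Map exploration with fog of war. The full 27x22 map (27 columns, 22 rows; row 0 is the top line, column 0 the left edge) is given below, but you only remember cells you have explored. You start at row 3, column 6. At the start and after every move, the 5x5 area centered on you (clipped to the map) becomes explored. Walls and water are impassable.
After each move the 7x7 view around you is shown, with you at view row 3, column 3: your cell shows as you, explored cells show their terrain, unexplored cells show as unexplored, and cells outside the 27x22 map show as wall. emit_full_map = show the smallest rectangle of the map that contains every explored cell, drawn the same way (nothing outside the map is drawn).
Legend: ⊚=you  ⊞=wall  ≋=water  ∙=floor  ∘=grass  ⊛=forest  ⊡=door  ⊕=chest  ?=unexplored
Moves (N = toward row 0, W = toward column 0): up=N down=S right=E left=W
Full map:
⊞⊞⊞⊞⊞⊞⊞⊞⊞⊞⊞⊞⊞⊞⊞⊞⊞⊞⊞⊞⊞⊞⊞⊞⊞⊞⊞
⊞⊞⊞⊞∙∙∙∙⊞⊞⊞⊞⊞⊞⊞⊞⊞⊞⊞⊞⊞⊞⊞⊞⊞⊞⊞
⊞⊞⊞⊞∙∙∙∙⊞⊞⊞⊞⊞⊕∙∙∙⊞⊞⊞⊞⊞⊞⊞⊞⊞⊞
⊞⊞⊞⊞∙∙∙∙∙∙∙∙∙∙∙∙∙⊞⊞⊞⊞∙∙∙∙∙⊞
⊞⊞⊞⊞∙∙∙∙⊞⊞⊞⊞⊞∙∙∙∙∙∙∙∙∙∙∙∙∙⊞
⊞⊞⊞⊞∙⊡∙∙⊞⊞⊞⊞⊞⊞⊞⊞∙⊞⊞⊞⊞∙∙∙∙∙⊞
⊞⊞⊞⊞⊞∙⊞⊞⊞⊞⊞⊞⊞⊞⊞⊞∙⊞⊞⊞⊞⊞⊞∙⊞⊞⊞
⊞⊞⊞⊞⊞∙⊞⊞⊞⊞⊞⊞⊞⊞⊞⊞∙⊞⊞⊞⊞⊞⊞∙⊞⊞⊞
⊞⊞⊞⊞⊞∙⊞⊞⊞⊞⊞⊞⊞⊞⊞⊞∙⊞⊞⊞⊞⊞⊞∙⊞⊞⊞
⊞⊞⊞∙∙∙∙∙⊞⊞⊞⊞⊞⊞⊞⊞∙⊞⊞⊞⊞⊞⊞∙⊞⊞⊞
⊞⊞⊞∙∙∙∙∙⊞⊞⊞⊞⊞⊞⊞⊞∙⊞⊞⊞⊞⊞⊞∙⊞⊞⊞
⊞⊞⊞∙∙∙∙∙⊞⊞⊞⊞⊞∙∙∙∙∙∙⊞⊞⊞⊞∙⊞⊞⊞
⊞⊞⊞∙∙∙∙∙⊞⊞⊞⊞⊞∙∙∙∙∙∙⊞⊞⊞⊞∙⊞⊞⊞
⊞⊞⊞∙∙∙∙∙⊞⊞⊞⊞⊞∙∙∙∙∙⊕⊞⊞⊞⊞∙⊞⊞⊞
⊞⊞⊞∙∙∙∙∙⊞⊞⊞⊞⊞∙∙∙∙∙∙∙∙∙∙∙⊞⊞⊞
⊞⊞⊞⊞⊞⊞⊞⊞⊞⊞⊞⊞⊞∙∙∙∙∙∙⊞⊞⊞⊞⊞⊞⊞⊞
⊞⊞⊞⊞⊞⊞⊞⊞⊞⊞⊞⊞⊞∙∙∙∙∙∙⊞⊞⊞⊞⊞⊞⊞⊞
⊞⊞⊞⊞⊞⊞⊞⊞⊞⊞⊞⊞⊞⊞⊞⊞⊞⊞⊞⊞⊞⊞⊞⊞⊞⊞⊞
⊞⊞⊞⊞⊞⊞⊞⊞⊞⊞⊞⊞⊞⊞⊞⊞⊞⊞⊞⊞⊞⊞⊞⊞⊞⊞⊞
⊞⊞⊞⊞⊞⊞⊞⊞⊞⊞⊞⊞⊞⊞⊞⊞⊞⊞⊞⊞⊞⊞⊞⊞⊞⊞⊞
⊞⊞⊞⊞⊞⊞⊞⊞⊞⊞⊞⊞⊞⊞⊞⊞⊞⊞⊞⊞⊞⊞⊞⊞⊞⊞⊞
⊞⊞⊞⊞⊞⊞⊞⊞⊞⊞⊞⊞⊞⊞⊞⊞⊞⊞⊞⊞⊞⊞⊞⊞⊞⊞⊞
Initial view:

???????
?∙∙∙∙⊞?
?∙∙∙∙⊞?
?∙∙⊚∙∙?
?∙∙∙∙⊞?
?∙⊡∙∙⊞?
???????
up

⊞⊞⊞⊞⊞⊞⊞
?⊞⊞⊞⊞⊞?
?∙∙∙∙⊞?
?∙∙⊚∙⊞?
?∙∙∙∙∙?
?∙∙∙∙⊞?
?∙⊡∙∙⊞?

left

⊞⊞⊞⊞⊞⊞⊞
?⊞⊞⊞⊞⊞⊞
?⊞∙∙∙∙⊞
?⊞∙⊚∙∙⊞
?⊞∙∙∙∙∙
?⊞∙∙∙∙⊞
??∙⊡∙∙⊞

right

⊞⊞⊞⊞⊞⊞⊞
⊞⊞⊞⊞⊞⊞?
⊞∙∙∙∙⊞?
⊞∙∙⊚∙⊞?
⊞∙∙∙∙∙?
⊞∙∙∙∙⊞?
?∙⊡∙∙⊞?

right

⊞⊞⊞⊞⊞⊞⊞
⊞⊞⊞⊞⊞⊞?
∙∙∙∙⊞⊞?
∙∙∙⊚⊞⊞?
∙∙∙∙∙∙?
∙∙∙∙⊞⊞?
∙⊡∙∙⊞??

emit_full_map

⊞⊞⊞⊞⊞⊞⊞
⊞∙∙∙∙⊞⊞
⊞∙∙∙⊚⊞⊞
⊞∙∙∙∙∙∙
⊞∙∙∙∙⊞⊞
?∙⊡∙∙⊞?

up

⊞⊞⊞⊞⊞⊞⊞
⊞⊞⊞⊞⊞⊞⊞
⊞⊞⊞⊞⊞⊞?
∙∙∙⊚⊞⊞?
∙∙∙∙⊞⊞?
∙∙∙∙∙∙?
∙∙∙∙⊞⊞?

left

⊞⊞⊞⊞⊞⊞⊞
⊞⊞⊞⊞⊞⊞⊞
⊞⊞⊞⊞⊞⊞⊞
⊞∙∙⊚∙⊞⊞
⊞∙∙∙∙⊞⊞
⊞∙∙∙∙∙∙
⊞∙∙∙∙⊞⊞

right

⊞⊞⊞⊞⊞⊞⊞
⊞⊞⊞⊞⊞⊞⊞
⊞⊞⊞⊞⊞⊞?
∙∙∙⊚⊞⊞?
∙∙∙∙⊞⊞?
∙∙∙∙∙∙?
∙∙∙∙⊞⊞?

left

⊞⊞⊞⊞⊞⊞⊞
⊞⊞⊞⊞⊞⊞⊞
⊞⊞⊞⊞⊞⊞⊞
⊞∙∙⊚∙⊞⊞
⊞∙∙∙∙⊞⊞
⊞∙∙∙∙∙∙
⊞∙∙∙∙⊞⊞

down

⊞⊞⊞⊞⊞⊞⊞
⊞⊞⊞⊞⊞⊞⊞
⊞∙∙∙∙⊞⊞
⊞∙∙⊚∙⊞⊞
⊞∙∙∙∙∙∙
⊞∙∙∙∙⊞⊞
?∙⊡∙∙⊞?

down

⊞⊞⊞⊞⊞⊞⊞
⊞∙∙∙∙⊞⊞
⊞∙∙∙∙⊞⊞
⊞∙∙⊚∙∙∙
⊞∙∙∙∙⊞⊞
?∙⊡∙∙⊞?
???????

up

⊞⊞⊞⊞⊞⊞⊞
⊞⊞⊞⊞⊞⊞⊞
⊞∙∙∙∙⊞⊞
⊞∙∙⊚∙⊞⊞
⊞∙∙∙∙∙∙
⊞∙∙∙∙⊞⊞
?∙⊡∙∙⊞?

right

⊞⊞⊞⊞⊞⊞⊞
⊞⊞⊞⊞⊞⊞?
∙∙∙∙⊞⊞?
∙∙∙⊚⊞⊞?
∙∙∙∙∙∙?
∙∙∙∙⊞⊞?
∙⊡∙∙⊞??

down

⊞⊞⊞⊞⊞⊞?
∙∙∙∙⊞⊞?
∙∙∙∙⊞⊞?
∙∙∙⊚∙∙?
∙∙∙∙⊞⊞?
∙⊡∙∙⊞⊞?
???????

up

⊞⊞⊞⊞⊞⊞⊞
⊞⊞⊞⊞⊞⊞?
∙∙∙∙⊞⊞?
∙∙∙⊚⊞⊞?
∙∙∙∙∙∙?
∙∙∙∙⊞⊞?
∙⊡∙∙⊞⊞?

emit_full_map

⊞⊞⊞⊞⊞⊞⊞
⊞∙∙∙∙⊞⊞
⊞∙∙∙⊚⊞⊞
⊞∙∙∙∙∙∙
⊞∙∙∙∙⊞⊞
?∙⊡∙∙⊞⊞

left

⊞⊞⊞⊞⊞⊞⊞
⊞⊞⊞⊞⊞⊞⊞
⊞∙∙∙∙⊞⊞
⊞∙∙⊚∙⊞⊞
⊞∙∙∙∙∙∙
⊞∙∙∙∙⊞⊞
?∙⊡∙∙⊞⊞

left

⊞⊞⊞⊞⊞⊞⊞
?⊞⊞⊞⊞⊞⊞
?⊞∙∙∙∙⊞
?⊞∙⊚∙∙⊞
?⊞∙∙∙∙∙
?⊞∙∙∙∙⊞
??∙⊡∙∙⊞

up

⊞⊞⊞⊞⊞⊞⊞
⊞⊞⊞⊞⊞⊞⊞
?⊞⊞⊞⊞⊞⊞
?⊞∙⊚∙∙⊞
?⊞∙∙∙∙⊞
?⊞∙∙∙∙∙
?⊞∙∙∙∙⊞

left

⊞⊞⊞⊞⊞⊞⊞
⊞⊞⊞⊞⊞⊞⊞
?⊞⊞⊞⊞⊞⊞
?⊞⊞⊚∙∙∙
?⊞⊞∙∙∙∙
?⊞⊞∙∙∙∙
??⊞∙∙∙∙

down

⊞⊞⊞⊞⊞⊞⊞
?⊞⊞⊞⊞⊞⊞
?⊞⊞∙∙∙∙
?⊞⊞⊚∙∙∙
?⊞⊞∙∙∙∙
?⊞⊞∙∙∙∙
???∙⊡∙∙

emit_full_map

⊞⊞⊞⊞⊞⊞⊞⊞
⊞⊞∙∙∙∙⊞⊞
⊞⊞⊚∙∙∙⊞⊞
⊞⊞∙∙∙∙∙∙
⊞⊞∙∙∙∙⊞⊞
??∙⊡∙∙⊞⊞

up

⊞⊞⊞⊞⊞⊞⊞
⊞⊞⊞⊞⊞⊞⊞
?⊞⊞⊞⊞⊞⊞
?⊞⊞⊚∙∙∙
?⊞⊞∙∙∙∙
?⊞⊞∙∙∙∙
?⊞⊞∙∙∙∙

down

⊞⊞⊞⊞⊞⊞⊞
?⊞⊞⊞⊞⊞⊞
?⊞⊞∙∙∙∙
?⊞⊞⊚∙∙∙
?⊞⊞∙∙∙∙
?⊞⊞∙∙∙∙
???∙⊡∙∙

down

?⊞⊞⊞⊞⊞⊞
?⊞⊞∙∙∙∙
?⊞⊞∙∙∙∙
?⊞⊞⊚∙∙∙
?⊞⊞∙∙∙∙
?⊞⊞∙⊡∙∙
???????

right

⊞⊞⊞⊞⊞⊞⊞
⊞⊞∙∙∙∙⊞
⊞⊞∙∙∙∙⊞
⊞⊞∙⊚∙∙∙
⊞⊞∙∙∙∙⊞
⊞⊞∙⊡∙∙⊞
???????

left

?⊞⊞⊞⊞⊞⊞
?⊞⊞∙∙∙∙
?⊞⊞∙∙∙∙
?⊞⊞⊚∙∙∙
?⊞⊞∙∙∙∙
?⊞⊞∙⊡∙∙
???????

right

⊞⊞⊞⊞⊞⊞⊞
⊞⊞∙∙∙∙⊞
⊞⊞∙∙∙∙⊞
⊞⊞∙⊚∙∙∙
⊞⊞∙∙∙∙⊞
⊞⊞∙⊡∙∙⊞
???????

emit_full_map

⊞⊞⊞⊞⊞⊞⊞⊞
⊞⊞∙∙∙∙⊞⊞
⊞⊞∙∙∙∙⊞⊞
⊞⊞∙⊚∙∙∙∙
⊞⊞∙∙∙∙⊞⊞
⊞⊞∙⊡∙∙⊞⊞

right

⊞⊞⊞⊞⊞⊞⊞
⊞∙∙∙∙⊞⊞
⊞∙∙∙∙⊞⊞
⊞∙∙⊚∙∙∙
⊞∙∙∙∙⊞⊞
⊞∙⊡∙∙⊞⊞
???????
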